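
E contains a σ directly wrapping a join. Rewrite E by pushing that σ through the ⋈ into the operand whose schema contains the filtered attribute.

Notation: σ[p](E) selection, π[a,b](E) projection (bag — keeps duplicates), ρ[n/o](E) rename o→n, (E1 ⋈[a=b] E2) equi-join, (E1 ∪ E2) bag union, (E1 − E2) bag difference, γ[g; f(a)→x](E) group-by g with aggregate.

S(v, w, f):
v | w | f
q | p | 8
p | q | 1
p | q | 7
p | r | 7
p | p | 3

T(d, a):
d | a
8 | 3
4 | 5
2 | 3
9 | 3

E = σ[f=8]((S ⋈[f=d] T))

σ filters on f, owned by the left side.
E' = (σ[f=8](S) ⋈[f=d] T)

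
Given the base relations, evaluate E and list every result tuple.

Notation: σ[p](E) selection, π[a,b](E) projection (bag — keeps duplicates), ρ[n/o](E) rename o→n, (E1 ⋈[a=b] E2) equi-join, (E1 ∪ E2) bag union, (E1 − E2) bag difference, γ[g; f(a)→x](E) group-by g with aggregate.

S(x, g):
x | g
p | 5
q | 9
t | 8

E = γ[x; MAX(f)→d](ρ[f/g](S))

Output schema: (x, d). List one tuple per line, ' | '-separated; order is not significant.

Per-node cardinality:
  S → 3
  ρ[f/g](S) → 3
  γ[x; MAX(f)→d](ρ[f/g](S)) → 3

== RESULT ==
x | d
p | 5
q | 9
t | 8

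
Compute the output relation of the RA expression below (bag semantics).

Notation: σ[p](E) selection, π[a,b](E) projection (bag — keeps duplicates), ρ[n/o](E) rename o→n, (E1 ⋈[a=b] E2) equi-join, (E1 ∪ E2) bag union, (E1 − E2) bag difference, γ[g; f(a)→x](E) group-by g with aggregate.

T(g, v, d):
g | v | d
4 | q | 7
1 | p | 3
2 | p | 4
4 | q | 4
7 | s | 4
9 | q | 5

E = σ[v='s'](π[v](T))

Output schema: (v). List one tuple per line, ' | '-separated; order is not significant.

Per-node cardinality:
  T → 6
  π[v](T) → 6
  σ[v='s'](π[v](T)) → 1

== RESULT ==
v
s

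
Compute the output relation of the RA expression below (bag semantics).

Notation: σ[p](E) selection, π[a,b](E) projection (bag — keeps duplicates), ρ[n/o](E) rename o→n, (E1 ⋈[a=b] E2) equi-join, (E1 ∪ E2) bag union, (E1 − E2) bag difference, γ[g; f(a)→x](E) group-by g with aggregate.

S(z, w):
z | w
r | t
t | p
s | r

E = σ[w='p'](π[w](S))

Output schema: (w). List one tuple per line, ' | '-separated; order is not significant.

Stepwise |·|:
  S → 3
  π[w](S) → 3
  σ[w='p'](π[w](S)) → 1

== RESULT ==
w
p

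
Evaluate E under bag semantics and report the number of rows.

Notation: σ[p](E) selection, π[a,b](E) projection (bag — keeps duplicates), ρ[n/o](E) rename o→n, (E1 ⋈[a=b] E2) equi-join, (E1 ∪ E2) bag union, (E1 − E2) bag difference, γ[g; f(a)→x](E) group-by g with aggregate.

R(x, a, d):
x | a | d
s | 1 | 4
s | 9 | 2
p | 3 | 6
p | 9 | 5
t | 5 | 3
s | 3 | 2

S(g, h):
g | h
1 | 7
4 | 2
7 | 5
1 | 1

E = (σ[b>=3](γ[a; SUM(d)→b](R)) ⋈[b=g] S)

Stepwise |·|:
  R → 6
  γ[a; SUM(d)→b](R) → 4
  σ[b>=3](γ[a; SUM(d)→b](R)) → 4
  S → 4
  (σ[b>=3](γ[a; SUM(d)→b](R)) ⋈[b=g] S) → 2

|E| = 2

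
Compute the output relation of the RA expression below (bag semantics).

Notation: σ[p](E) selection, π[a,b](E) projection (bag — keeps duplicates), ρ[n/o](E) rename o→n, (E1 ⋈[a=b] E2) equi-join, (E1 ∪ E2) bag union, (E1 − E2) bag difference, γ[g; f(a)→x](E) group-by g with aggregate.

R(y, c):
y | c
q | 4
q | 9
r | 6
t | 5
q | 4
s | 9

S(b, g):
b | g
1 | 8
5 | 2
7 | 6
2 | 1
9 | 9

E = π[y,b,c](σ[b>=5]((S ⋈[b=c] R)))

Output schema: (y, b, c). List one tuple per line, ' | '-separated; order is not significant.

Row counts bottom-up:
  S → 5
  R → 6
  (S ⋈[b=c] R) → 3
  σ[b>=5]((S ⋈[b=c] R)) → 3
  π[y,b,c](σ[b>=5]((S ⋈[b=c] R))) → 3

== RESULT ==
y | b | c
q | 9 | 9
s | 9 | 9
t | 5 | 5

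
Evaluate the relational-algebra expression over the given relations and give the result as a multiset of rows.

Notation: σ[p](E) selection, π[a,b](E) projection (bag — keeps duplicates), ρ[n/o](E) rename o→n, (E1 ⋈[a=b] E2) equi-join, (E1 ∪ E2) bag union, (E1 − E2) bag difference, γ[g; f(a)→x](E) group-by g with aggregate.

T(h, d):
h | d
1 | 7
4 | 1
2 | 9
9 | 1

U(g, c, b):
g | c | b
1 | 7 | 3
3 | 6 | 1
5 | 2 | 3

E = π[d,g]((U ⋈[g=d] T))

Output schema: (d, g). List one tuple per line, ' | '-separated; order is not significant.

Subexpression sizes:
  U → 3
  T → 4
  (U ⋈[g=d] T) → 2
  π[d,g]((U ⋈[g=d] T)) → 2

== RESULT ==
d | g
1 | 1
1 | 1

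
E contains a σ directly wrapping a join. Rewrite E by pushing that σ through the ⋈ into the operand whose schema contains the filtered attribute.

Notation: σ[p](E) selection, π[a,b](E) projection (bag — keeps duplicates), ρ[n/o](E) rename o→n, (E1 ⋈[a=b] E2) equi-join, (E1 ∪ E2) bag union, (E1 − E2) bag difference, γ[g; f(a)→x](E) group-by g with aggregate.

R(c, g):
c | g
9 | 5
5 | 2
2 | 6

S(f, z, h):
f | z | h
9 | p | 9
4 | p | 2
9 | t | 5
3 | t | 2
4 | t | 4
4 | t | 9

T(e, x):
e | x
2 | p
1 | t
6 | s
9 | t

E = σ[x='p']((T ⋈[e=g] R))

σ filters on x, owned by the left side.
E' = (σ[x='p'](T) ⋈[e=g] R)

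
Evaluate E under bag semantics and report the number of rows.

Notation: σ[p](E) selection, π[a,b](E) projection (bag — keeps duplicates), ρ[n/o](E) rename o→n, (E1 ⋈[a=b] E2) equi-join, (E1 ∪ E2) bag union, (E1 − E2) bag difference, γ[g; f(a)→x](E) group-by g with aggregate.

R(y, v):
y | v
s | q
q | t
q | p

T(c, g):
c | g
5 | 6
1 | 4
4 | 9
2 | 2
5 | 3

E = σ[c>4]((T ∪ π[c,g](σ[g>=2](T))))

Per-node cardinality:
  T → 5
  T → 5
  σ[g>=2](T) → 5
  π[c,g](σ[g>=2](T)) → 5
  (T ∪ π[c,g](σ[g>=2](T))) → 10
  σ[c>4]((T ∪ π[c,g](σ[g>=2](T)))) → 4

|E| = 4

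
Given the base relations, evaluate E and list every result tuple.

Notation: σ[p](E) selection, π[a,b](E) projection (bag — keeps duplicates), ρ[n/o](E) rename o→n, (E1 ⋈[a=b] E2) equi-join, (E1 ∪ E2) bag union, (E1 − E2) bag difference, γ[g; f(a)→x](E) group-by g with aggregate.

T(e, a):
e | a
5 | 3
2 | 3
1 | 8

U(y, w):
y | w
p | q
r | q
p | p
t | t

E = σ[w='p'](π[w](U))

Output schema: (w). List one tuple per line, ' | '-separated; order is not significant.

Row counts bottom-up:
  U → 4
  π[w](U) → 4
  σ[w='p'](π[w](U)) → 1

== RESULT ==
w
p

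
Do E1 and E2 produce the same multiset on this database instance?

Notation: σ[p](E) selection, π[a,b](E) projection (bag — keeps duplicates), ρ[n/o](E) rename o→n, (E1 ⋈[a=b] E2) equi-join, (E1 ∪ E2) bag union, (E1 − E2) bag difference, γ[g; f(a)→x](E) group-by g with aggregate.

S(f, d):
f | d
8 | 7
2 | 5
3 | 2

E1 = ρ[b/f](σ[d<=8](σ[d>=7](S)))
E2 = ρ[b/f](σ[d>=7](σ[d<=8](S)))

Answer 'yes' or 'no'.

E1 subexpression sizes:
  S → 3
  σ[d>=7](S) → 1
  σ[d<=8](σ[d>=7](S)) → 1
  ρ[b/f](σ[d<=8](σ[d>=7](S))) → 1
E2 subexpression sizes:
  S → 3
  σ[d<=8](S) → 3
  σ[d>=7](σ[d<=8](S)) → 1
  ρ[b/f](σ[d>=7](σ[d<=8](S))) → 1

E1 and E2 produce the same multiset:
b | d
8 | 7

yes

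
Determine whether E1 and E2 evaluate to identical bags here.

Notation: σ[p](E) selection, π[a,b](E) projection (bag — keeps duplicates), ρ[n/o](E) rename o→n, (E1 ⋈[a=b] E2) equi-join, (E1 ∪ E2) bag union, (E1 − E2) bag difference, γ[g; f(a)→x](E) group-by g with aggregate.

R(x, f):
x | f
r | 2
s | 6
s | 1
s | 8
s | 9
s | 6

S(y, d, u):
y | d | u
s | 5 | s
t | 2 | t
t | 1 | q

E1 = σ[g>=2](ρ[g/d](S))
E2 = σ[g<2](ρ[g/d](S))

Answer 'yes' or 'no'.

E1 subexpression sizes:
  S → 3
  ρ[g/d](S) → 3
  σ[g>=2](ρ[g/d](S)) → 2
E2 subexpression sizes:
  S → 3
  ρ[g/d](S) → 3
  σ[g<2](ρ[g/d](S)) → 1

E1 result:
y | g | u
s | 5 | s
t | 2 | t
E2 result:
y | g | u
t | 1 | q
Witness: ('s', 5, 's') appears 1× in E1 but 0× in E2.

no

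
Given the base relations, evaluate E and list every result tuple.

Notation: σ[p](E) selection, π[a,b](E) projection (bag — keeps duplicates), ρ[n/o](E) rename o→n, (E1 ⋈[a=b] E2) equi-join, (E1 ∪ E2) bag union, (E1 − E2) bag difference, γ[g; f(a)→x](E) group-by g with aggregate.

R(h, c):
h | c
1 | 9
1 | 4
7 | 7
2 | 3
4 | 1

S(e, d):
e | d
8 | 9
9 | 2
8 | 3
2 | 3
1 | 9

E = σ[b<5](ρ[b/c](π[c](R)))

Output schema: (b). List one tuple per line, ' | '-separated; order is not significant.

Row counts bottom-up:
  R → 5
  π[c](R) → 5
  ρ[b/c](π[c](R)) → 5
  σ[b<5](ρ[b/c](π[c](R))) → 3

== RESULT ==
b
1
3
4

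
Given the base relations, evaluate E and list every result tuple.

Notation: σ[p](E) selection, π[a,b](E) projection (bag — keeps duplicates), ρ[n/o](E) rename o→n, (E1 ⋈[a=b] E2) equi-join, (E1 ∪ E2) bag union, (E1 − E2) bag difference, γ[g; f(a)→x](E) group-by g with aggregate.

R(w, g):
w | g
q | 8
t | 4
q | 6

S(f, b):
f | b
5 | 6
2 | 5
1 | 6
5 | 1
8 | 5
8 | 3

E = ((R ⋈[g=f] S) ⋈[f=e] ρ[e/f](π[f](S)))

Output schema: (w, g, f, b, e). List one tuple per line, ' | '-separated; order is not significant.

Row counts bottom-up:
  R → 3
  S → 6
  (R ⋈[g=f] S) → 2
  S → 6
  π[f](S) → 6
  ρ[e/f](π[f](S)) → 6
  ((R ⋈[g=f] S) ⋈[f=e] ρ[e/f](π[f](S))) → 4

== RESULT ==
w | g | f | b | e
q | 8 | 8 | 3 | 8
q | 8 | 8 | 3 | 8
q | 8 | 8 | 5 | 8
q | 8 | 8 | 5 | 8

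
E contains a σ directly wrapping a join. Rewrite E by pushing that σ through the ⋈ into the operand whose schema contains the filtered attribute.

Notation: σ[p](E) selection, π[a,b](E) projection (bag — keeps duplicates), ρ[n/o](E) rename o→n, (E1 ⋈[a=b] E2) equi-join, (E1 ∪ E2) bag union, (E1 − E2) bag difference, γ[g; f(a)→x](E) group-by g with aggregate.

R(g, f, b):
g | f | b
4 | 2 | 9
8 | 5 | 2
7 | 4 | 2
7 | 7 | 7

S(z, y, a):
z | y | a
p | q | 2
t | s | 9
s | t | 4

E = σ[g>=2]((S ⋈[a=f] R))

σ filters on g, owned by the right side.
E' = (S ⋈[a=f] σ[g>=2](R))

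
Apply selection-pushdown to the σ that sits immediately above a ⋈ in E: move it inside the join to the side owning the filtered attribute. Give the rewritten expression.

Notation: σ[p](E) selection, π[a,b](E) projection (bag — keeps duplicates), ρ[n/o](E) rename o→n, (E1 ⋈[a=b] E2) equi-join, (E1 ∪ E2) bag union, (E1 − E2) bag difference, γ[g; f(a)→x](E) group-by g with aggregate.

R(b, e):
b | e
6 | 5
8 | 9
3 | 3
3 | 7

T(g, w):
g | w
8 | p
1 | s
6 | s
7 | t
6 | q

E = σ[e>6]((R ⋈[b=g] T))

σ filters on e, owned by the left side.
E' = (σ[e>6](R) ⋈[b=g] T)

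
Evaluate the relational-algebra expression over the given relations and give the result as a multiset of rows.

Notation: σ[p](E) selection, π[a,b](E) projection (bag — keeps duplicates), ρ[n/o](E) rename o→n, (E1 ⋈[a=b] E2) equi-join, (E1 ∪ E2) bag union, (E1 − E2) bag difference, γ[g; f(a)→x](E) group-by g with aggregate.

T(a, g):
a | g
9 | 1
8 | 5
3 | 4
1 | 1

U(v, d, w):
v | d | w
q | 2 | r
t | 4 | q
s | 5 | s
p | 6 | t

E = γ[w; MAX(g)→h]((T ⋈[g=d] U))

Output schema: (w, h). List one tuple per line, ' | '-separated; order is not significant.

Subexpression sizes:
  T → 4
  U → 4
  (T ⋈[g=d] U) → 2
  γ[w; MAX(g)→h]((T ⋈[g=d] U)) → 2

== RESULT ==
w | h
q | 4
s | 5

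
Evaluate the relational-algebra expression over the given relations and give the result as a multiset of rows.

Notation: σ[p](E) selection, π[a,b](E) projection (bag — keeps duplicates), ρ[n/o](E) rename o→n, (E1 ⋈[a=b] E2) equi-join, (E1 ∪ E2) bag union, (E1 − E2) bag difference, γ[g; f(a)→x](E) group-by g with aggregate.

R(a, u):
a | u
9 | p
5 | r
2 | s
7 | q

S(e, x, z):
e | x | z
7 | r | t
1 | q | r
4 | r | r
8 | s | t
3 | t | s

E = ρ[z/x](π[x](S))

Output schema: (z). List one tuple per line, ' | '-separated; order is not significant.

Stepwise |·|:
  S → 5
  π[x](S) → 5
  ρ[z/x](π[x](S)) → 5

== RESULT ==
z
q
r
r
s
t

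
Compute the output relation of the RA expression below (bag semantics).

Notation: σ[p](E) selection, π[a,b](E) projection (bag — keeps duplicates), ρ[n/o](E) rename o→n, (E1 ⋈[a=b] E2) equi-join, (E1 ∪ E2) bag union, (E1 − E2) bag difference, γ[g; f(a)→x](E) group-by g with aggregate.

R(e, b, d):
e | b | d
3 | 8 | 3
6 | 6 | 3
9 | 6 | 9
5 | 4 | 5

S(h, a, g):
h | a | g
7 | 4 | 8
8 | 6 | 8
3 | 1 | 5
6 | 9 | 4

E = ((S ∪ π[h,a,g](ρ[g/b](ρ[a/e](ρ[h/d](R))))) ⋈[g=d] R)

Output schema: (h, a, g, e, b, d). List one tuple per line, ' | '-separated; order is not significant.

Subexpression sizes:
  S → 4
  R → 4
  ρ[h/d](R) → 4
  ρ[a/e](ρ[h/d](R)) → 4
  ρ[g/b](ρ[a/e](ρ[h/d](R))) → 4
  π[h,a,g](ρ[g/b](ρ[a/e](ρ[h/d](R)))) → 4
  (S ∪ π[h,a,g](ρ[g/b](ρ[a/e](ρ[h/d](R))))) → 8
  R → 4
  ((S ∪ π[h,a,g](ρ[g/b](ρ[a/e](ρ[h/d](R))))) ⋈[g=d] R) → 1

== RESULT ==
h | a | g | e | b | d
3 | 1 | 5 | 5 | 4 | 5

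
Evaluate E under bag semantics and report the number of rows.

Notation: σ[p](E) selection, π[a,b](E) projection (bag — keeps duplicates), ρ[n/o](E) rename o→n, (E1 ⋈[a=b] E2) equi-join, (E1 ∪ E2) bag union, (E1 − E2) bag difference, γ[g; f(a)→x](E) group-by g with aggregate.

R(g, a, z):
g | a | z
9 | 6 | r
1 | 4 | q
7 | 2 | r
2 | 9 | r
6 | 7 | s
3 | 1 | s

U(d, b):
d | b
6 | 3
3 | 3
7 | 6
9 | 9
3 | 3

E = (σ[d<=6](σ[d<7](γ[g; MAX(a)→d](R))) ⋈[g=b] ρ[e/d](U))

Per-node cardinality:
  R → 6
  γ[g; MAX(a)→d](R) → 6
  σ[d<7](γ[g; MAX(a)→d](R)) → 4
  σ[d<=6](σ[d<7](γ[g; MAX(a)→d](R))) → 4
  U → 5
  ρ[e/d](U) → 5
  (σ[d<=6](σ[d<7](γ[g; MAX(a)→d](R))) ⋈[g=b] ρ[e/d](U)) → 4

|E| = 4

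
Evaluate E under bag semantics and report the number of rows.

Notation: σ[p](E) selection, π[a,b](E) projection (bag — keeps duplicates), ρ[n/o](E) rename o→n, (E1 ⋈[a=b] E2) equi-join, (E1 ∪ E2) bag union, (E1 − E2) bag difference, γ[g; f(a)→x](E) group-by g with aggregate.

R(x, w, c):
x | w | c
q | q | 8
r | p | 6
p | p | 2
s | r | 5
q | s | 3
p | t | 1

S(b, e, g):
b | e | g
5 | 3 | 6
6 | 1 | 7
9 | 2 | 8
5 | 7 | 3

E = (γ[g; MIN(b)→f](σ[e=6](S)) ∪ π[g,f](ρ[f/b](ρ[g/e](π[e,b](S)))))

Subexpression sizes:
  S → 4
  σ[e=6](S) → 0
  γ[g; MIN(b)→f](σ[e=6](S)) → 0
  S → 4
  π[e,b](S) → 4
  ρ[g/e](π[e,b](S)) → 4
  ρ[f/b](ρ[g/e](π[e,b](S))) → 4
  π[g,f](ρ[f/b](ρ[g/e](π[e,b](S)))) → 4
  (γ[g; MIN(b)→f](σ[e=6](S)) ∪ π[g,f](ρ[f/b](ρ[g/e](π[e,b](S))))) → 4

|E| = 4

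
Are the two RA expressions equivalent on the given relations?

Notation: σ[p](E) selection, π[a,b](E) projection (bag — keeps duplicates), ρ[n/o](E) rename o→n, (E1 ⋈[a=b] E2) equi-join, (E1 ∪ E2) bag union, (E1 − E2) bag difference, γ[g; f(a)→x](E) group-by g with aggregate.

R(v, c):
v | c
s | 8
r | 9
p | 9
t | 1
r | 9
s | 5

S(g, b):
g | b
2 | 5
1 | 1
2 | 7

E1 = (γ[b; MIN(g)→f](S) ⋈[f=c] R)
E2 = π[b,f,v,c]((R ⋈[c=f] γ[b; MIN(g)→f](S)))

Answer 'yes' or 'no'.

E1 per-node cardinality:
  S → 3
  γ[b; MIN(g)→f](S) → 3
  R → 6
  (γ[b; MIN(g)→f](S) ⋈[f=c] R) → 1
E2 per-node cardinality:
  R → 6
  S → 3
  γ[b; MIN(g)→f](S) → 3
  (R ⋈[c=f] γ[b; MIN(g)→f](S)) → 1
  π[b,f,v,c]((R ⋈[c=f] γ[b; MIN(g)→f](S))) → 1

E1 and E2 produce the same multiset:
b | f | v | c
1 | 1 | t | 1

yes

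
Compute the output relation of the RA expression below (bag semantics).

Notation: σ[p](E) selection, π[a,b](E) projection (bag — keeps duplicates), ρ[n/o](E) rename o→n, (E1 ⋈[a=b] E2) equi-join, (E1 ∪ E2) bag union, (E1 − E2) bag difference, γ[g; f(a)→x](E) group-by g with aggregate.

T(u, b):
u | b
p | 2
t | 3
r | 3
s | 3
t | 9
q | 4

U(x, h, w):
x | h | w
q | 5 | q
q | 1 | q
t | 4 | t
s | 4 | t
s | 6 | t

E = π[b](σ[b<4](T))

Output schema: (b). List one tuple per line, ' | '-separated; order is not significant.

Per-node cardinality:
  T → 6
  σ[b<4](T) → 4
  π[b](σ[b<4](T)) → 4

== RESULT ==
b
2
3
3
3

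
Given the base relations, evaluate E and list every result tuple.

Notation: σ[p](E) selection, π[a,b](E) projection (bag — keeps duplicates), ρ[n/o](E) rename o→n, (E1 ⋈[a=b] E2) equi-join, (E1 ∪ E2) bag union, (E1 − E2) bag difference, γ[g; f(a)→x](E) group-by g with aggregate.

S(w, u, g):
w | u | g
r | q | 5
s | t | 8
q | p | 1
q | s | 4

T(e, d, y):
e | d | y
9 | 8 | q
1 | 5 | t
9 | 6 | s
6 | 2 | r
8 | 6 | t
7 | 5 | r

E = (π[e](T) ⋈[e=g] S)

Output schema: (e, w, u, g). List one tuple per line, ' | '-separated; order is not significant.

Row counts bottom-up:
  T → 6
  π[e](T) → 6
  S → 4
  (π[e](T) ⋈[e=g] S) → 2

== RESULT ==
e | w | u | g
1 | q | p | 1
8 | s | t | 8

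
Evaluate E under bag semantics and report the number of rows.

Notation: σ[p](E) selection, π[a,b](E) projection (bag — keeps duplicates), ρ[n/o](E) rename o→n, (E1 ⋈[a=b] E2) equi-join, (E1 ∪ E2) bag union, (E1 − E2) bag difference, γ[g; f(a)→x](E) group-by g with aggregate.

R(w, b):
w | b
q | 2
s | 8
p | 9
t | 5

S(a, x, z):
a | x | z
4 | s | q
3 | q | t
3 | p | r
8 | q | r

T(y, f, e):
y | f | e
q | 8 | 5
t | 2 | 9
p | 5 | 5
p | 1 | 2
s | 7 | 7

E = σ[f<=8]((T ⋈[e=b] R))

Stepwise |·|:
  T → 5
  R → 4
  (T ⋈[e=b] R) → 4
  σ[f<=8]((T ⋈[e=b] R)) → 4

|E| = 4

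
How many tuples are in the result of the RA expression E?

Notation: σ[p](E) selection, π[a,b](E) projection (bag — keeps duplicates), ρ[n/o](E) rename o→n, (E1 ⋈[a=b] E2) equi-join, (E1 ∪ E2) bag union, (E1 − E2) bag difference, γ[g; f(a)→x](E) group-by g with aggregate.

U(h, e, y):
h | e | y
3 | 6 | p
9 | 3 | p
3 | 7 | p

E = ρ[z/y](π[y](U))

Per-node cardinality:
  U → 3
  π[y](U) → 3
  ρ[z/y](π[y](U)) → 3

|E| = 3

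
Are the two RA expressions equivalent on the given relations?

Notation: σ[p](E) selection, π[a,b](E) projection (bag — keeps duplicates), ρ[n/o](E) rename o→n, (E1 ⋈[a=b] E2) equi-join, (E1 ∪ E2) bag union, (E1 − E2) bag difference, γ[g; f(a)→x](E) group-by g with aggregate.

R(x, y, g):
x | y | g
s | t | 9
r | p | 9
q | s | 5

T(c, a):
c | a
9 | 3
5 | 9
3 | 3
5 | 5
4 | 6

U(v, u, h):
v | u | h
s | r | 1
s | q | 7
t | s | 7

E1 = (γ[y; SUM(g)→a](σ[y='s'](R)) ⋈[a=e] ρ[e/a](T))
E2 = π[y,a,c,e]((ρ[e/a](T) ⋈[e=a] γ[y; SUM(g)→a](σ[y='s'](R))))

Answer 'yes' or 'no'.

E1 row counts bottom-up:
  R → 3
  σ[y='s'](R) → 1
  γ[y; SUM(g)→a](σ[y='s'](R)) → 1
  T → 5
  ρ[e/a](T) → 5
  (γ[y; SUM(g)→a](σ[y='s'](R)) ⋈[a=e] ρ[e/a](T)) → 1
E2 row counts bottom-up:
  T → 5
  ρ[e/a](T) → 5
  R → 3
  σ[y='s'](R) → 1
  γ[y; SUM(g)→a](σ[y='s'](R)) → 1
  (ρ[e/a](T) ⋈[e=a] γ[y; SUM(g)→a](σ[y='s'](R))) → 1
  π[y,a,c,e]((ρ[e/a](T) ⋈[e=a] γ[y; SUM(g)→a](σ[y='s'](R)))) → 1

E1 and E2 produce the same multiset:
y | a | c | e
s | 5 | 5 | 5

yes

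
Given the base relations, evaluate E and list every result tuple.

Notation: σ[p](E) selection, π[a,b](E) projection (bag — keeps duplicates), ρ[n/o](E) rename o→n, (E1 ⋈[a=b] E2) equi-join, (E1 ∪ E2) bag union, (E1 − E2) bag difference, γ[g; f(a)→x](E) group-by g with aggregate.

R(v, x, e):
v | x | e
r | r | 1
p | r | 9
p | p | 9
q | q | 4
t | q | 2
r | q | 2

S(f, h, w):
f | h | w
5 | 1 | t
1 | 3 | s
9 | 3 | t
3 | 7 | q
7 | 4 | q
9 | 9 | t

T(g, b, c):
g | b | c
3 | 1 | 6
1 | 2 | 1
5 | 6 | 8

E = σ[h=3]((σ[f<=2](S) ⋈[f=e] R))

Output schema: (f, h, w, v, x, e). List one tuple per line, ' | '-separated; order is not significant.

Per-node cardinality:
  S → 6
  σ[f<=2](S) → 1
  R → 6
  (σ[f<=2](S) ⋈[f=e] R) → 1
  σ[h=3]((σ[f<=2](S) ⋈[f=e] R)) → 1

== RESULT ==
f | h | w | v | x | e
1 | 3 | s | r | r | 1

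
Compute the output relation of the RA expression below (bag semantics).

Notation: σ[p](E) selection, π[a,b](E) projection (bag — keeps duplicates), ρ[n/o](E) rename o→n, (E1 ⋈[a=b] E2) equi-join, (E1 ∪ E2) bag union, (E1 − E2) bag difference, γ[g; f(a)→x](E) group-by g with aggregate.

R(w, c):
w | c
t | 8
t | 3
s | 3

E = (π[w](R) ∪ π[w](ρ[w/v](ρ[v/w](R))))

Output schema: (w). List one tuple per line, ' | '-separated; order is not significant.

Subexpression sizes:
  R → 3
  π[w](R) → 3
  R → 3
  ρ[v/w](R) → 3
  ρ[w/v](ρ[v/w](R)) → 3
  π[w](ρ[w/v](ρ[v/w](R))) → 3
  (π[w](R) ∪ π[w](ρ[w/v](ρ[v/w](R)))) → 6

== RESULT ==
w
s
s
t
t
t
t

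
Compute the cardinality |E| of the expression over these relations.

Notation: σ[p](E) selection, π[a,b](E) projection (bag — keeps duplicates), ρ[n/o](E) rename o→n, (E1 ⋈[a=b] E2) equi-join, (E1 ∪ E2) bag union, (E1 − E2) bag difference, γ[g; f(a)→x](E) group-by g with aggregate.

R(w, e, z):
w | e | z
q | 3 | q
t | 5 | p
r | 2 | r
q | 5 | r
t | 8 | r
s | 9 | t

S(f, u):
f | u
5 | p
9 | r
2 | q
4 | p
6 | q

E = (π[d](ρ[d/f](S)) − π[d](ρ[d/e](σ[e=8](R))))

Per-node cardinality:
  S → 5
  ρ[d/f](S) → 5
  π[d](ρ[d/f](S)) → 5
  R → 6
  σ[e=8](R) → 1
  ρ[d/e](σ[e=8](R)) → 1
  π[d](ρ[d/e](σ[e=8](R))) → 1
  (π[d](ρ[d/f](S)) − π[d](ρ[d/e](σ[e=8](R)))) → 5

|E| = 5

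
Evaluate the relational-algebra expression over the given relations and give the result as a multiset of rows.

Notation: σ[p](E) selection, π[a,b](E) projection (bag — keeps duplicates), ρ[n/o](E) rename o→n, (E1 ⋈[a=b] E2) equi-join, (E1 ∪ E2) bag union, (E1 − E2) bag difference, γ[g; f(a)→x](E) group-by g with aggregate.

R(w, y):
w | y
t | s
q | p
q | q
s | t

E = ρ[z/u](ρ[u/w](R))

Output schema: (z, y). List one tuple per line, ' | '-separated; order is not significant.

Subexpression sizes:
  R → 4
  ρ[u/w](R) → 4
  ρ[z/u](ρ[u/w](R)) → 4

== RESULT ==
z | y
q | p
q | q
s | t
t | s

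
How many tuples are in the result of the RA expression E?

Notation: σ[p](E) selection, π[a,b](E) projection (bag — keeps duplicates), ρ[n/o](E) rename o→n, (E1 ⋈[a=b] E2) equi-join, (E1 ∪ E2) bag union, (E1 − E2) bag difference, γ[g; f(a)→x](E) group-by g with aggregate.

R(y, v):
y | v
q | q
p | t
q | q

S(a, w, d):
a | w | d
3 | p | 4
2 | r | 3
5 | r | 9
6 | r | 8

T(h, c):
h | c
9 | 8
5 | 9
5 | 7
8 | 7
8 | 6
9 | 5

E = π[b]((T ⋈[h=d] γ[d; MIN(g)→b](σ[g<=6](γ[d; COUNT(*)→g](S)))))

Stepwise |·|:
  T → 6
  S → 4
  γ[d; COUNT(*)→g](S) → 4
  σ[g<=6](γ[d; COUNT(*)→g](S)) → 4
  γ[d; MIN(g)→b](σ[g<=6](γ[d; COUNT(*)→g](S))) → 4
  (T ⋈[h=d] γ[d; MIN(g)→b](σ[g<=6](γ[d; COUNT(*)→g](S)))) → 4
  π[b]((T ⋈[h=d] γ[d; MIN(g)→b](σ[g<=6](γ[d; COUNT(*)→g](S))))) → 4

|E| = 4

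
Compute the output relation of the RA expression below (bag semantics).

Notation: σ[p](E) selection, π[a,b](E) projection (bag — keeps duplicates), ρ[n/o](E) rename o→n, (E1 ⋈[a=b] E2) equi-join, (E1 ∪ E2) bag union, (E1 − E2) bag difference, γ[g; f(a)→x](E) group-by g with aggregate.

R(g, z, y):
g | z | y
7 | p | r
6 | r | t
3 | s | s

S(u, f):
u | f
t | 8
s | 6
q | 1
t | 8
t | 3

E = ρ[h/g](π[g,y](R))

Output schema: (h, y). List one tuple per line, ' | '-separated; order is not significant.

Row counts bottom-up:
  R → 3
  π[g,y](R) → 3
  ρ[h/g](π[g,y](R)) → 3

== RESULT ==
h | y
3 | s
6 | t
7 | r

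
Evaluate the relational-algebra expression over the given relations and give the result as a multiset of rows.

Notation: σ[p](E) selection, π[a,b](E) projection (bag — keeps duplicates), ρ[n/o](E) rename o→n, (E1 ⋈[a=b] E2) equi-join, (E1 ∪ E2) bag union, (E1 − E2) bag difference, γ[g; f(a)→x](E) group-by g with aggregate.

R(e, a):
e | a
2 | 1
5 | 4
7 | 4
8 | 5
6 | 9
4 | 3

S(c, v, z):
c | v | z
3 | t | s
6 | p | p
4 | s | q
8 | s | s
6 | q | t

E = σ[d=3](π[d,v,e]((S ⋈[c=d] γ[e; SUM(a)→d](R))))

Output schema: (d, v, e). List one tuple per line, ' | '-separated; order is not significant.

Per-node cardinality:
  S → 5
  R → 6
  γ[e; SUM(a)→d](R) → 6
  (S ⋈[c=d] γ[e; SUM(a)→d](R)) → 3
  π[d,v,e]((S ⋈[c=d] γ[e; SUM(a)→d](R))) → 3
  σ[d=3](π[d,v,e]((S ⋈[c=d] γ[e; SUM(a)→d](R)))) → 1

== RESULT ==
d | v | e
3 | t | 4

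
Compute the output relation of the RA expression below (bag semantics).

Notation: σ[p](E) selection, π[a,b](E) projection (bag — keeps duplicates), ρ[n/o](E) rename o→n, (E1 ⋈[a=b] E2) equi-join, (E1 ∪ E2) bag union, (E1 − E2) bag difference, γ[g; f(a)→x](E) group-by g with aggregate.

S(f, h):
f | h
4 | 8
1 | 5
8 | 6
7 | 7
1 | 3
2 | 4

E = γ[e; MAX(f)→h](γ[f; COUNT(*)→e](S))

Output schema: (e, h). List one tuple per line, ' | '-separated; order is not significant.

Subexpression sizes:
  S → 6
  γ[f; COUNT(*)→e](S) → 5
  γ[e; MAX(f)→h](γ[f; COUNT(*)→e](S)) → 2

== RESULT ==
e | h
1 | 8
2 | 1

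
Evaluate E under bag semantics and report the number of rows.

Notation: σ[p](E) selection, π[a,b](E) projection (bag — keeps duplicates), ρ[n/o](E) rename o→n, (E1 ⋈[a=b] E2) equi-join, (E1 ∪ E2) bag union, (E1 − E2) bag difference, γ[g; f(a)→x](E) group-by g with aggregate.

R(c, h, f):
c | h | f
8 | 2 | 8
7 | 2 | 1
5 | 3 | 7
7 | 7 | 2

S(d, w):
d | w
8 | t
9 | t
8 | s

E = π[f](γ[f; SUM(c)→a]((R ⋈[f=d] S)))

Row counts bottom-up:
  R → 4
  S → 3
  (R ⋈[f=d] S) → 2
  γ[f; SUM(c)→a]((R ⋈[f=d] S)) → 1
  π[f](γ[f; SUM(c)→a]((R ⋈[f=d] S))) → 1

|E| = 1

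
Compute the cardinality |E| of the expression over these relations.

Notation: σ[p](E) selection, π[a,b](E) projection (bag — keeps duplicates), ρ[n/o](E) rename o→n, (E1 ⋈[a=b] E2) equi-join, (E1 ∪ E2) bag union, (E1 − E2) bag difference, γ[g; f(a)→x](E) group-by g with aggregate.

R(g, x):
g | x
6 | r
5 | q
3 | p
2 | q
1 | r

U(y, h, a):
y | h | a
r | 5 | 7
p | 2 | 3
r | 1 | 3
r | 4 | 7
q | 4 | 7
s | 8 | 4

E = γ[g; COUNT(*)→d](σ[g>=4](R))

Stepwise |·|:
  R → 5
  σ[g>=4](R) → 2
  γ[g; COUNT(*)→d](σ[g>=4](R)) → 2

|E| = 2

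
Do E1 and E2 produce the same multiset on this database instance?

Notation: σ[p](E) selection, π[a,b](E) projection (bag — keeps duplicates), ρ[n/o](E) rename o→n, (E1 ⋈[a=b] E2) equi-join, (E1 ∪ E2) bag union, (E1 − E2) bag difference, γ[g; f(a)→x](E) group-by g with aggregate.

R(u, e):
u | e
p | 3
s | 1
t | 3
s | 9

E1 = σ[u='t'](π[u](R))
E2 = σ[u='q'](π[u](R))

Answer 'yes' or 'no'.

E1 subexpression sizes:
  R → 4
  π[u](R) → 4
  σ[u='t'](π[u](R)) → 1
E2 subexpression sizes:
  R → 4
  π[u](R) → 4
  σ[u='q'](π[u](R)) → 0

E1 result:
u
t
E2 result:
u
(0 rows)
Witness: ('t',) appears 1× in E1 but 0× in E2.

no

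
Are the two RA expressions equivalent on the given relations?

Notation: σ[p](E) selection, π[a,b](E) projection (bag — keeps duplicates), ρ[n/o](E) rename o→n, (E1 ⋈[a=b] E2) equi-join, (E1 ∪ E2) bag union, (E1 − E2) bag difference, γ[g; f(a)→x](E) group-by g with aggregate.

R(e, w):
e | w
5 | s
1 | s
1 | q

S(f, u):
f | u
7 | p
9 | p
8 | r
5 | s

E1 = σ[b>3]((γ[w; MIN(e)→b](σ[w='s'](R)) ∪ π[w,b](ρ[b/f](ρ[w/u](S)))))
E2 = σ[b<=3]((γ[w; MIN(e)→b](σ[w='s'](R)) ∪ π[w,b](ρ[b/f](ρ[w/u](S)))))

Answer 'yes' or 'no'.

E1 per-node cardinality:
  R → 3
  σ[w='s'](R) → 2
  γ[w; MIN(e)→b](σ[w='s'](R)) → 1
  S → 4
  ρ[w/u](S) → 4
  ρ[b/f](ρ[w/u](S)) → 4
  π[w,b](ρ[b/f](ρ[w/u](S))) → 4
  (γ[w; MIN(e)→b](σ[w='s'](R)) ∪ π[w,b](ρ[b/f](ρ[w/u](S)))) → 5
  σ[b>3]((γ[w; MIN(e)→b](σ[w='s'](R)) ∪ π[w,b](ρ[b/f](ρ[w/u](S))))) → 4
E2 per-node cardinality:
  R → 3
  σ[w='s'](R) → 2
  γ[w; MIN(e)→b](σ[w='s'](R)) → 1
  S → 4
  ρ[w/u](S) → 4
  ρ[b/f](ρ[w/u](S)) → 4
  π[w,b](ρ[b/f](ρ[w/u](S))) → 4
  (γ[w; MIN(e)→b](σ[w='s'](R)) ∪ π[w,b](ρ[b/f](ρ[w/u](S)))) → 5
  σ[b<=3]((γ[w; MIN(e)→b](σ[w='s'](R)) ∪ π[w,b](ρ[b/f](ρ[w/u](S))))) → 1

E1 result:
w | b
p | 7
p | 9
r | 8
s | 5
E2 result:
w | b
s | 1
Witness: ('s', 1) appears 0× in E1 but 1× in E2.

no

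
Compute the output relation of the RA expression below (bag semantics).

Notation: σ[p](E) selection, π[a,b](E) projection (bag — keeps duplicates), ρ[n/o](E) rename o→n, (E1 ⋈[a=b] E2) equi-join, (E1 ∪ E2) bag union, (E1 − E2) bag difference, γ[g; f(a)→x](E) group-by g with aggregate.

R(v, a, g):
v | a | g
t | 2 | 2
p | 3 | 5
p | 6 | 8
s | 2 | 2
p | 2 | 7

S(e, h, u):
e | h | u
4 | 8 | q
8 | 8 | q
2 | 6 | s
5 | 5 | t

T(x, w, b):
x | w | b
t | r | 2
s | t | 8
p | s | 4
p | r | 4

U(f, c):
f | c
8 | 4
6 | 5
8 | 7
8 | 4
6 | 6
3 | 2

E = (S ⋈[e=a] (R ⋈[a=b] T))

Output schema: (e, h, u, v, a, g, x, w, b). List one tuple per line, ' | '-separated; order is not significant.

Subexpression sizes:
  S → 4
  R → 5
  T → 4
  (R ⋈[a=b] T) → 3
  (S ⋈[e=a] (R ⋈[a=b] T)) → 3

== RESULT ==
e | h | u | v | a | g | x | w | b
2 | 6 | s | p | 2 | 7 | t | r | 2
2 | 6 | s | s | 2 | 2 | t | r | 2
2 | 6 | s | t | 2 | 2 | t | r | 2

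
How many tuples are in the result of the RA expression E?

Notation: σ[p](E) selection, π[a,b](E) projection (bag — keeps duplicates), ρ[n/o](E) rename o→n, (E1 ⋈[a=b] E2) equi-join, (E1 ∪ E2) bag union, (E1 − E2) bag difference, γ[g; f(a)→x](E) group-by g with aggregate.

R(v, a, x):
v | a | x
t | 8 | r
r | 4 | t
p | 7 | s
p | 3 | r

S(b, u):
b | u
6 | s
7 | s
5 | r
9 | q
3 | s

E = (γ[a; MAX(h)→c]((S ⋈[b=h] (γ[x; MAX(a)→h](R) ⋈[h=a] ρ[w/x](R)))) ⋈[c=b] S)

Row counts bottom-up:
  S → 5
  R → 4
  γ[x; MAX(a)→h](R) → 3
  R → 4
  ρ[w/x](R) → 4
  (γ[x; MAX(a)→h](R) ⋈[h=a] ρ[w/x](R)) → 3
  (S ⋈[b=h] (γ[x; MAX(a)→h](R) ⋈[h=a] ρ[w/x](R))) → 1
  γ[a; MAX(h)→c]((S ⋈[b=h] (γ[x; MAX(a)→h](R) ⋈[h=a] ρ[w/x](R)))) → 1
  S → 5
  (γ[a; MAX(h)→c]((S ⋈[b=h] (γ[x; MAX(a)→h](R) ⋈[h=a] ρ[w/x](R)))) ⋈[c=b] S) → 1

|E| = 1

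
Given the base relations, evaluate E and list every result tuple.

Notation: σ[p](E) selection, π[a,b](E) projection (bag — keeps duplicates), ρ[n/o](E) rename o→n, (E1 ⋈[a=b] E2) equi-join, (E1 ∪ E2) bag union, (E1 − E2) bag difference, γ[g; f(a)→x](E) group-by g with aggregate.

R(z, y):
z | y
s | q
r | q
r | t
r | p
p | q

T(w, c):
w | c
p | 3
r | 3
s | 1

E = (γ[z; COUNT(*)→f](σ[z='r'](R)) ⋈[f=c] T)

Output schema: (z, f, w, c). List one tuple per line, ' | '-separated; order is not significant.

Subexpression sizes:
  R → 5
  σ[z='r'](R) → 3
  γ[z; COUNT(*)→f](σ[z='r'](R)) → 1
  T → 3
  (γ[z; COUNT(*)→f](σ[z='r'](R)) ⋈[f=c] T) → 2

== RESULT ==
z | f | w | c
r | 3 | p | 3
r | 3 | r | 3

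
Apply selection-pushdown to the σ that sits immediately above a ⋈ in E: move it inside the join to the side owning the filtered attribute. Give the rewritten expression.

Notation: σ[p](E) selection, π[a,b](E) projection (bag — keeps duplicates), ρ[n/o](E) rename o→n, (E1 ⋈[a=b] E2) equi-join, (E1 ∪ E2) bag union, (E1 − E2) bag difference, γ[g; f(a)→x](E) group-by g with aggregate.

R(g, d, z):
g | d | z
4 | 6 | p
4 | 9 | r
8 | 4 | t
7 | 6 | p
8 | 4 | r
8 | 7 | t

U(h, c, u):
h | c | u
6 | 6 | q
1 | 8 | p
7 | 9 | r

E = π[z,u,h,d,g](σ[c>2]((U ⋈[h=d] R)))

σ filters on c, owned by the left side.
E' = π[z,u,h,d,g]((σ[c>2](U) ⋈[h=d] R))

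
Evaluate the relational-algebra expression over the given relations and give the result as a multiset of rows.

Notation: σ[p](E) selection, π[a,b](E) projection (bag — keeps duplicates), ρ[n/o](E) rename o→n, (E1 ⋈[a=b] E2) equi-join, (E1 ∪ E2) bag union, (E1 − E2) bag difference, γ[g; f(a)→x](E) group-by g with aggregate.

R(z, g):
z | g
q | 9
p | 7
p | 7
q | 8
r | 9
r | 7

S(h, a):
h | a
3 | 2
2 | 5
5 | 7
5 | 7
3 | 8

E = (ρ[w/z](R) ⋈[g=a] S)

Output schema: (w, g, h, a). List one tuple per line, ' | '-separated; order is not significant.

Row counts bottom-up:
  R → 6
  ρ[w/z](R) → 6
  S → 5
  (ρ[w/z](R) ⋈[g=a] S) → 7

== RESULT ==
w | g | h | a
p | 7 | 5 | 7
p | 7 | 5 | 7
p | 7 | 5 | 7
p | 7 | 5 | 7
q | 8 | 3 | 8
r | 7 | 5 | 7
r | 7 | 5 | 7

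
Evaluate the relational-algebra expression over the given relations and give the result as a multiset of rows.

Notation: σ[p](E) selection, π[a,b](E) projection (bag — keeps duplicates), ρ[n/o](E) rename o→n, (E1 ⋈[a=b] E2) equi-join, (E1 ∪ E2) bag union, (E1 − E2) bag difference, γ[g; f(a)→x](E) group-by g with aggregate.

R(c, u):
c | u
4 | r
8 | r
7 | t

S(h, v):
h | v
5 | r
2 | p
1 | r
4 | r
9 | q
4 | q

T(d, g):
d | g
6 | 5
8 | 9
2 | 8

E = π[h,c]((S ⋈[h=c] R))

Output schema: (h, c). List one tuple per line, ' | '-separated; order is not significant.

Subexpression sizes:
  S → 6
  R → 3
  (S ⋈[h=c] R) → 2
  π[h,c]((S ⋈[h=c] R)) → 2

== RESULT ==
h | c
4 | 4
4 | 4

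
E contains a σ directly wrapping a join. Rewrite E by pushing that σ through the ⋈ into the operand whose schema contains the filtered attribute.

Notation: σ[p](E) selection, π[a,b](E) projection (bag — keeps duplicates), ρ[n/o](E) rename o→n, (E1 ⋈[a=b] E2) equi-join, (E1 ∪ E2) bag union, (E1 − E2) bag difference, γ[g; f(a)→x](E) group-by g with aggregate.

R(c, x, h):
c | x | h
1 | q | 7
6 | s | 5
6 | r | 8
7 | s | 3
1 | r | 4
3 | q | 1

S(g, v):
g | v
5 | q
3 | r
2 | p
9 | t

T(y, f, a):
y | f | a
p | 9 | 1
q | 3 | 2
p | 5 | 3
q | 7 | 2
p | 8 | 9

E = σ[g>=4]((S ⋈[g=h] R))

σ filters on g, owned by the left side.
E' = (σ[g>=4](S) ⋈[g=h] R)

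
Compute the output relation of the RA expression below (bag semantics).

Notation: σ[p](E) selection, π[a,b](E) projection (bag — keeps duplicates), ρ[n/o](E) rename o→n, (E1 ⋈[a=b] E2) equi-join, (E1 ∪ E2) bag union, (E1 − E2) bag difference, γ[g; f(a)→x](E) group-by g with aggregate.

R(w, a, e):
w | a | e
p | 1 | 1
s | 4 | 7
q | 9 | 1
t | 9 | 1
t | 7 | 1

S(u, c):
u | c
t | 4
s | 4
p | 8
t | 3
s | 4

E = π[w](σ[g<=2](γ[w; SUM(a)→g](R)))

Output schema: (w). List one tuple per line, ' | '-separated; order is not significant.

Subexpression sizes:
  R → 5
  γ[w; SUM(a)→g](R) → 4
  σ[g<=2](γ[w; SUM(a)→g](R)) → 1
  π[w](σ[g<=2](γ[w; SUM(a)→g](R))) → 1

== RESULT ==
w
p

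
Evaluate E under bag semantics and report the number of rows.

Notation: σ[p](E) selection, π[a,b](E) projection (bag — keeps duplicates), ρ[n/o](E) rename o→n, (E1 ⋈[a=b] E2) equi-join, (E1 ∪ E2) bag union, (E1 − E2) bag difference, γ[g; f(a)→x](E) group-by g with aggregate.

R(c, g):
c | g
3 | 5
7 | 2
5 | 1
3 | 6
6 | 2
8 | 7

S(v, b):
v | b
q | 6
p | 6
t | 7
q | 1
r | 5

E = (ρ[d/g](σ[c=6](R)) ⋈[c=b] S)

Row counts bottom-up:
  R → 6
  σ[c=6](R) → 1
  ρ[d/g](σ[c=6](R)) → 1
  S → 5
  (ρ[d/g](σ[c=6](R)) ⋈[c=b] S) → 2

|E| = 2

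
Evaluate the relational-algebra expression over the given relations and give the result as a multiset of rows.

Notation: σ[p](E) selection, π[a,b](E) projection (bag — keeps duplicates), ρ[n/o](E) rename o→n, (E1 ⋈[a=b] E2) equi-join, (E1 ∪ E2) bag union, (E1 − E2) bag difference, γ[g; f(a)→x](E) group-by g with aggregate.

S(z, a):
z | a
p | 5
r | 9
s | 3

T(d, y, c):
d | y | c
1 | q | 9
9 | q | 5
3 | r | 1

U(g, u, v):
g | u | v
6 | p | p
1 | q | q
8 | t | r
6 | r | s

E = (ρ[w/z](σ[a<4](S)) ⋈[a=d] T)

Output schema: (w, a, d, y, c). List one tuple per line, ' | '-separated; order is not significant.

Subexpression sizes:
  S → 3
  σ[a<4](S) → 1
  ρ[w/z](σ[a<4](S)) → 1
  T → 3
  (ρ[w/z](σ[a<4](S)) ⋈[a=d] T) → 1

== RESULT ==
w | a | d | y | c
s | 3 | 3 | r | 1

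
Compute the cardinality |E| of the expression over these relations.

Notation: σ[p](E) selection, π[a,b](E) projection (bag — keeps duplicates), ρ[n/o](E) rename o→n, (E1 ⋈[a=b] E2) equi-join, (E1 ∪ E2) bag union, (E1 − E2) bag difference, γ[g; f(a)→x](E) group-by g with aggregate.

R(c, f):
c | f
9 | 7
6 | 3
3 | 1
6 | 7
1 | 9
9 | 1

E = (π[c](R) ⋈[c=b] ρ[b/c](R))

Stepwise |·|:
  R → 6
  π[c](R) → 6
  R → 6
  ρ[b/c](R) → 6
  (π[c](R) ⋈[c=b] ρ[b/c](R)) → 10

|E| = 10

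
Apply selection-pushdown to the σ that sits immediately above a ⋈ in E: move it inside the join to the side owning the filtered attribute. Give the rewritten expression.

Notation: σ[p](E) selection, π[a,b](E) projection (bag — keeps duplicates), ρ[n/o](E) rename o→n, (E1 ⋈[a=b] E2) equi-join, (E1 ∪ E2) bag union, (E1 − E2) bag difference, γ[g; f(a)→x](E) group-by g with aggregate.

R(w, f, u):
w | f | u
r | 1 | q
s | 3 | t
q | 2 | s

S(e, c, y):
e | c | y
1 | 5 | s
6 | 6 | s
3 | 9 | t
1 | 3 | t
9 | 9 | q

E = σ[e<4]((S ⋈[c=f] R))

σ filters on e, owned by the left side.
E' = (σ[e<4](S) ⋈[c=f] R)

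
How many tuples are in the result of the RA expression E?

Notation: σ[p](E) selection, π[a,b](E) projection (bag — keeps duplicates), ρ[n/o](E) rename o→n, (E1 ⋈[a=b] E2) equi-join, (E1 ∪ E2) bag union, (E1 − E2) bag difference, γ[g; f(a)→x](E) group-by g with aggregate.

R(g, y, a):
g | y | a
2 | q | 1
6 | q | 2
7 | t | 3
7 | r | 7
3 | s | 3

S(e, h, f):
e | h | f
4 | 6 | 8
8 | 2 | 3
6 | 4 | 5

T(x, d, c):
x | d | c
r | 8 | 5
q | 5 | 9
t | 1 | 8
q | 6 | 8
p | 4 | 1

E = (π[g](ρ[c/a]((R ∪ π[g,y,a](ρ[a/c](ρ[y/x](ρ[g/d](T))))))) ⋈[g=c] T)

Per-node cardinality:
  R → 5
  T → 5
  ρ[g/d](T) → 5
  ρ[y/x](ρ[g/d](T)) → 5
  ρ[a/c](ρ[y/x](ρ[g/d](T))) → 5
  π[g,y,a](ρ[a/c](ρ[y/x](ρ[g/d](T)))) → 5
  (R ∪ π[g,y,a](ρ[a/c](ρ[y/x](ρ[g/d](T))))) → 10
  ρ[c/a]((R ∪ π[g,y,a](ρ[a/c](ρ[y/x](ρ[g/d](T)))))) → 10
  π[g](ρ[c/a]((R ∪ π[g,y,a](ρ[a/c](ρ[y/x](ρ[g/d](T))))))) → 10
  T → 5
  (π[g](ρ[c/a]((R ∪ π[g,y,a](ρ[a/c](ρ[y/x](ρ[g/d](T))))))) ⋈[g=c] T) → 4

|E| = 4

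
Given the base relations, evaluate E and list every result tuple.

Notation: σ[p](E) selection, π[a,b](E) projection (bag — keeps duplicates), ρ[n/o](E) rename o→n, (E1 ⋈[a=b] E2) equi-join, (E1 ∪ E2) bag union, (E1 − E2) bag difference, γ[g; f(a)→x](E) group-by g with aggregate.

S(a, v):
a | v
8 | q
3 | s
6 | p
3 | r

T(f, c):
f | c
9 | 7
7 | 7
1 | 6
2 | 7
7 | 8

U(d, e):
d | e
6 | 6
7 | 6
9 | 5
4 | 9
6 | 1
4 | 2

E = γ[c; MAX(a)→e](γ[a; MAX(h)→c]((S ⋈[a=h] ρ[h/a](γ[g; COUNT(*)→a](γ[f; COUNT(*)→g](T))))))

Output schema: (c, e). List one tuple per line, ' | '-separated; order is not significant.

Row counts bottom-up:
  S → 4
  T → 5
  γ[f; COUNT(*)→g](T) → 4
  γ[g; COUNT(*)→a](γ[f; COUNT(*)→g](T)) → 2
  ρ[h/a](γ[g; COUNT(*)→a](γ[f; COUNT(*)→g](T))) → 2
  (S ⋈[a=h] ρ[h/a](γ[g; COUNT(*)→a](γ[f; COUNT(*)→g](T)))) → 2
  γ[a; MAX(h)→c]((S ⋈[a=h] ρ[h/a](γ[g; COUNT(*)→a](γ[f; COUNT(*)→g](T))))) → 1
  γ[c; MAX(a)→e](γ[a; MAX(h)→c]((S ⋈[a=h] ρ[h/a](γ[g; COUNT(*)→a](γ[f; COUNT(*)→g](T)))))) → 1

== RESULT ==
c | e
3 | 3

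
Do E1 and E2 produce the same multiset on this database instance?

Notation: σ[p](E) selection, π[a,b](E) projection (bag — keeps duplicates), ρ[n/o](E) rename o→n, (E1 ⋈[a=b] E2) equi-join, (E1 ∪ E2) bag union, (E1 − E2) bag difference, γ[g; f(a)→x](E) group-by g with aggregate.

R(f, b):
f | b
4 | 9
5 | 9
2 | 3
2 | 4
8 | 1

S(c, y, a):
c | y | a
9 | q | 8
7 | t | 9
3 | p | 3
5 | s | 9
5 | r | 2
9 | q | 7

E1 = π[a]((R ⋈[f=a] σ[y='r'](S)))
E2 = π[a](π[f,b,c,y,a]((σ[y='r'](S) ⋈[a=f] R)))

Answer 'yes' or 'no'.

E1 per-node cardinality:
  R → 5
  S → 6
  σ[y='r'](S) → 1
  (R ⋈[f=a] σ[y='r'](S)) → 2
  π[a]((R ⋈[f=a] σ[y='r'](S))) → 2
E2 per-node cardinality:
  S → 6
  σ[y='r'](S) → 1
  R → 5
  (σ[y='r'](S) ⋈[a=f] R) → 2
  π[f,b,c,y,a]((σ[y='r'](S) ⋈[a=f] R)) → 2
  π[a](π[f,b,c,y,a]((σ[y='r'](S) ⋈[a=f] R))) → 2

E1 and E2 produce the same multiset:
a
2
2

yes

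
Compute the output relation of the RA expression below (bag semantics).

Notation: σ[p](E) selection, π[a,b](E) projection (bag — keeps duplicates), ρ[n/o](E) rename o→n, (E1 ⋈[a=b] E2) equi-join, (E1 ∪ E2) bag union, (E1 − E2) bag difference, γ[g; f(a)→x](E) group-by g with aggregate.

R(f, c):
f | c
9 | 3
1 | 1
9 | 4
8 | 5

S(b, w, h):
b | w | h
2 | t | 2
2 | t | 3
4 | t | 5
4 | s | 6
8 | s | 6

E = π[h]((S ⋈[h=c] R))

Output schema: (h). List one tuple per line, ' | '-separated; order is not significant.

Row counts bottom-up:
  S → 5
  R → 4
  (S ⋈[h=c] R) → 2
  π[h]((S ⋈[h=c] R)) → 2

== RESULT ==
h
3
5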